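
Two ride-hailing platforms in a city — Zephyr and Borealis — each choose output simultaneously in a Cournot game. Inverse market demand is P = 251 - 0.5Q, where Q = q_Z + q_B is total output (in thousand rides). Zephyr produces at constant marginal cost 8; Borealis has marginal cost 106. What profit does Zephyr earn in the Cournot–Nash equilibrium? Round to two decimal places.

Zephyr's profit: π_Z = (251 - 0.5Q)q_Z - (8q_Z). Setting ∂π_Z/∂q_Z = 0: 243 - q_Z - (1/2)(q_B) = 0.
Borealis's first-order condition: 145 - q_B - (1/2)(q_Z) = 0.
Rearranging gives the reaction functions q_Z = (243 - (1/2)q_B) and q_B = (145 - (1/2)q_Z).
Solving the pair: q_Z = 682/3, q_B = 94/3.
Price P = 251 - (1/2)·(776/3) = 365/3.
Zephyr's profit: (365/3 - 8)·(682/3) = 25840.2222.

25840.22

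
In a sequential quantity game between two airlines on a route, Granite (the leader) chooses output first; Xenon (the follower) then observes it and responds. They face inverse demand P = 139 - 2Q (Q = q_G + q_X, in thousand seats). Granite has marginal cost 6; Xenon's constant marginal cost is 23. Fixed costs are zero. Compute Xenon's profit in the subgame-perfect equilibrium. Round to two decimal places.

210.13

The follower Xenon best-responds to any q_G: π_X = (139 - 2Q)q_X - 23q_X.
∂π_X/∂q_X = 116 - 2q_G - 4q_X = 0 gives the reaction function q_X = (116 - 2q_G)/4.
Granite substitutes q_X(q_G) into its own profit: π_G = q_G(139 - 2q_G - (116 - 2q_G)/2) - 6q_G = (81 - q_G)q_G - 6q_G.
Maximising: ∂π_G/∂q_G = 75 - 2q_G = 0, giving q_G = 75/2.
Then q_X = (116 - 2·(75/2))/4 = 41/4.
Price P = 139 - 2·(191/4) = 87/2.
Xenon's profit: (87/2 - 23)·(41/4) = 1681/8.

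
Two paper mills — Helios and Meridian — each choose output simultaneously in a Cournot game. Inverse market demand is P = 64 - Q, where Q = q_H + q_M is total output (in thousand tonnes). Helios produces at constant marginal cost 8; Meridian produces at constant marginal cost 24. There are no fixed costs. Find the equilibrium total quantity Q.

Helios's profit: π_H = (64 - Q)q_H - (8q_H). Setting ∂π_H/∂q_H = 0: 56 - 2q_H - (q_M) = 0.
Meridian's profit: π_M = (64 - Q)q_M - (24q_M). Setting ∂π_M/∂q_M = 0: 40 - 2q_M - (q_H) = 0.
Rearranging gives the reaction functions q_H = (56 - q_M)/2 and q_M = (40 - q_H)/2.
Solving the pair: q_H = 24, q_M = 8.
Total output Q = 24 + 8 = 32.

32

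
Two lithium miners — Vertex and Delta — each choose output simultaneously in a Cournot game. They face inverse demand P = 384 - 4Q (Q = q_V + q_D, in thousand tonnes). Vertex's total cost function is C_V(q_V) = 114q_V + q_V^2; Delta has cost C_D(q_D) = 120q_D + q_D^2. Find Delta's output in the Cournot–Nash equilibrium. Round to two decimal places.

Vertex's profit: π_V = (384 - 4Q)q_V - (114q_V + q_V²). Setting ∂π_V/∂q_V = 0: 270 - 10q_V - 4(q_D) = 0.
Delta's profit: π_D = (384 - 4Q)q_D - (120q_D + q_D²). Setting ∂π_D/∂q_D = 0: 264 - 10q_D - 4(q_V) = 0.
So q_V = (270 - 4q_D)/10 and q_D = (264 - 4q_V)/10.
Substituting one into the other gives q_V = 137/7 and q_D = 130/7.

18.57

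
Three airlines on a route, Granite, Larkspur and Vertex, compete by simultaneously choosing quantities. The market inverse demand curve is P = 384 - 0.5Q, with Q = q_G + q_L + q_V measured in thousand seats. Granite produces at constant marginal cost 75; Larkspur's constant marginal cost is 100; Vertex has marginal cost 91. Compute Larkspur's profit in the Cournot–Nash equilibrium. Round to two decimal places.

Granite's profit: π_G = (384 - 0.5Q)q_G - (75q_G). Setting ∂π_G/∂q_G = 0: 309 - q_G - (1/2)(q_L + q_V) = 0.
Larkspur's first-order condition: 284 - q_L - (1/2)(q_G + q_V) = 0.
Vertex's profit: π_V = (384 - 0.5Q)q_V - (91q_V). Setting ∂π_V/∂q_V = 0: 293 - q_V - (1/2)(q_G + q_L) = 0.
Summing all 3 equations gives 886 − 2Q = 0, hence Q = 443.
Back-substituting: q_G = (309 − 443/2)/(1/2) = 175, q_L = (284 − 443/2)/(1/2) = 125, q_V = (293 − 443/2)/(1/2) = 143.
Price P = 384 - (1/2)·443 = 325/2.
Larkspur's profit: (325/2 - 100)·125 = 7812.5000.

7812.50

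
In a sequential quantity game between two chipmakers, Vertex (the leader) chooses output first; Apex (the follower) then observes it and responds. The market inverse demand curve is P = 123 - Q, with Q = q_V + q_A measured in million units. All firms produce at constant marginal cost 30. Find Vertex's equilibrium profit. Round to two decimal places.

1081.13

The follower Apex best-responds to any q_V: π_A = (123 - Q)q_A - 30q_A.
Setting the follower's marginal profit to zero, 93 - q_V - 2q_A = 0, i.e. q_A = (93 - q_V)/2.
The leader anticipates this reaction. Substituting into P = 123 - Q gives P = 153/2 - (1/2)q_V, so π_V = (153/2 - (1/2)q_V)q_V - 30q_V.
Leader FOC: 93/2 - q_V = 0, so q_V = 93/2.
Then q_A = (93 - 93/2)/2 = 93/4.
Price P = 123 - 279/4 = 213/4.
Vertex's profit: (213/4 - 30)·(93/2) = 1081.1250.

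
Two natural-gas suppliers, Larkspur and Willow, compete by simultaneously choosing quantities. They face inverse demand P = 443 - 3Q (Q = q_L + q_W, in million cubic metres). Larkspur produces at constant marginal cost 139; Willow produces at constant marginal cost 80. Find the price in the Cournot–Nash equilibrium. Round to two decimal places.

220.67

Larkspur's profit: π_L = (443 - 3Q)q_L - (139q_L). Setting ∂π_L/∂q_L = 0: 304 - 6q_L - 3(q_W) = 0.
Willow's first-order condition: 363 - 6q_W - 3(q_L) = 0.
Best responses: q_L = (304 - 3q_W)/6, q_W = (363 - 3q_L)/6.
Substituting one into the other gives q_L = 245/9 and q_W = 422/9.
Total output Q = 667/9, so price P = 443 - 3·(667/9) = 662/3.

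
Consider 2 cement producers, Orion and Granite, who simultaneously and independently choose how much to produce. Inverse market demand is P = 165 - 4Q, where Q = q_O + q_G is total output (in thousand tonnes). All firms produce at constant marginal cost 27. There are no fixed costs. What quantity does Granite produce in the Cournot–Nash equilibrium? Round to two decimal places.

11.50

Each firm earns π_i = (165 - 4Q)q_i - 27q_i.
Setting ∂π_i/∂q_i = 0 with rivals' quantities fixed: 138 - 8q_i - 4q_j = 0.
With identical firms every q_j equals q_i, so q_j = q_i and 138 = 12q_i, giving q_i = 23/2.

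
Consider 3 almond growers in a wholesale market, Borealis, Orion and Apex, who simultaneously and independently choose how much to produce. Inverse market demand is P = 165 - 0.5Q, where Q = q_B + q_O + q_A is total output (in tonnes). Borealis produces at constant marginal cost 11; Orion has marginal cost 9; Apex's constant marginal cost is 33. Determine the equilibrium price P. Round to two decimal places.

Borealis's profit: π_B = (165 - 0.5Q)q_B - (11q_B). Setting ∂π_B/∂q_B = 0: 154 - q_B - (1/2)(q_O + q_A) = 0.
Orion's profit: π_O = (165 - 0.5Q)q_O - (9q_O). Setting ∂π_O/∂q_O = 0: 156 - q_O - (1/2)(q_B + q_A) = 0.
Apex's first-order condition: 132 - q_A - (1/2)(q_B + q_O) = 0.
Summing all 3 equations gives 442 − 2Q = 0, hence Q = 221.
Back-substituting: q_B = (154 − 221/2)/(1/2) = 87, q_O = (156 − 221/2)/(1/2) = 91, q_A = (132 − 221/2)/(1/2) = 43.
Total output Q = 221, so price P = 165 - (1/2)·221 = 109/2.

54.50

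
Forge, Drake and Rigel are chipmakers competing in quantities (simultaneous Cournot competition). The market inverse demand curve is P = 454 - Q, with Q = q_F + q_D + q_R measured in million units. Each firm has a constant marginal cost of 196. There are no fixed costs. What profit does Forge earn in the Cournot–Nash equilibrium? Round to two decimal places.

Each firm earns π_i = (454 - Q)q_i - 196q_i.
Setting ∂π_i/∂q_i = 0 with rivals' quantities fixed: 258 - 2q_i - Σ_{j≠i} q_j = 0.
By symmetry each firm produces the same amount; substituting Σ_{j≠i} q_j = 2q_i yields q_i = 258/4 = 129/2.
Price P = 454 - 387/2 = 521/2.
Forge's profit: (521/2 - 196)·(129/2) = 4160.2500.

4160.25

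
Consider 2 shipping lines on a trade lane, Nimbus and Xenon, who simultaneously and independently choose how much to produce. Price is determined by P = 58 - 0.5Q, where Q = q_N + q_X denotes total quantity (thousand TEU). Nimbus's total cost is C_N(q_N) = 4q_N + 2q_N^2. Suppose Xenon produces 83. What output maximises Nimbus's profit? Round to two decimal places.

2.50

With the rival's output fixed at 83, Nimbus's profit is π_N = (58 - (1/2)·83 - (1/2)q_N)q_N - (4q_N + 2q_N²) = (33/2 - (1/2)q_N)q_N - (4q_N + 2q_N²).
∂π_N/∂q_N = 25/2 - 5q_N = 0, so q_N = 5/2.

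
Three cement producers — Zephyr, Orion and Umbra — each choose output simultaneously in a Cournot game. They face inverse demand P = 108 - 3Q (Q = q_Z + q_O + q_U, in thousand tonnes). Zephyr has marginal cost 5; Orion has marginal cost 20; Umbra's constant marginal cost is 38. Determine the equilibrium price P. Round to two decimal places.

Zephyr's profit: π_Z = (108 - 3Q)q_Z - (5q_Z). Setting ∂π_Z/∂q_Z = 0: 103 - 6q_Z - 3(q_O + q_U) = 0.
Orion's first-order condition: 88 - 6q_O - 3(q_Z + q_U) = 0.
Umbra's first-order condition: 70 - 6q_U - 3(q_Z + q_O) = 0.
Summing all 3 equations gives 261 − 12Q = 0, hence Q = 87/4.
Back-substituting: q_Z = (103 − 261/4)/3 = 151/12, q_O = (88 − 261/4)/3 = 91/12, q_U = (70 − 261/4)/3 = 19/12.
Total output Q = 87/4, so price P = 108 - 3·(87/4) = 171/4.

42.75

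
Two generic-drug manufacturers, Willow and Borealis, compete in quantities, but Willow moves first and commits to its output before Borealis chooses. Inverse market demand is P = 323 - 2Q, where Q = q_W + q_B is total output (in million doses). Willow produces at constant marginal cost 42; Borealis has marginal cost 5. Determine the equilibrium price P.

The follower Borealis best-responds to any q_W: π_B = (323 - 2Q)q_B - 5q_B.
Setting the follower's marginal profit to zero, 318 - 2q_W - 4q_B = 0, i.e. q_B = (318 - 2q_W)/4.
Willow substitutes q_B(q_W) into its own profit: π_W = q_W(323 - 2q_W - (318 - 2q_W)/2) - 42q_W = (164 - q_W)q_W - 42q_W.
Leader FOC: 122 - 2q_W = 0, so q_W = 61.
Then q_B = (318 - 2·61)/4 = 49.
Total output Q = 110, so price P = 323 - 2·110 = 103.

103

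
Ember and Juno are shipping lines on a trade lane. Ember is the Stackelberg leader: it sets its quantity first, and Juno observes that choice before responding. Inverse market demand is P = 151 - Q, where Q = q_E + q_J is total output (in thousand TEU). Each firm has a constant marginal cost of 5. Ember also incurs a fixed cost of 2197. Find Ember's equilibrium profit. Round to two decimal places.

The follower Juno best-responds to any q_E: π_J = (151 - Q)q_J - 5q_J.
Follower FOC: 146 - q_E - 2q_J = 0, so q_J(q_E) = (146 - q_E)/2.
Ember substitutes q_J(q_E) into its own profit: π_E = q_E(151 - q_E - (146 - q_E)/2) - 5q_E = (78 - (1/2)q_E)q_E - 5q_E.
The leader's first-order condition 73 - q_E = 0 yields q_E = 73.
Then q_J = (146 - 73)/2 = 73/2.
Price P = 151 - 219/2 = 83/2.
Ember's profit: (83/2 - 5)·73 - 2197 = 935/2.

467.50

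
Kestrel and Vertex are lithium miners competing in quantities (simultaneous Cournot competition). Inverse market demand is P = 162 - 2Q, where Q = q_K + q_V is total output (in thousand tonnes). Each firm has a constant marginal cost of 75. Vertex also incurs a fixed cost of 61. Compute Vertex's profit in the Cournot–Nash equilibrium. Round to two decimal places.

359.50

Each firm earns π_i = (162 - 2Q)q_i - 75q_i.
First-order condition (treating rivals' output as given): 87 - 4q_i - 2q_j = 0.
By symmetry each firm produces the same amount; substituting q_j = q_i yields q_i = 87/6 = 29/2.
Price P = 162 - 2·29 = 104.
Vertex's profit: (104 - 75)·(29/2) - 61 = 719/2.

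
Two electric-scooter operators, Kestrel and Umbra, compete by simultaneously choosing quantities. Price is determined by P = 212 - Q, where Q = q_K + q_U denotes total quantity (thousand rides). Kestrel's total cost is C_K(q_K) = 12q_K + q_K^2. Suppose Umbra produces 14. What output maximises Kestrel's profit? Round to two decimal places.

With the rival's output fixed at 14, Kestrel's profit is π_K = (212 - 14 - q_K)q_K - (12q_K + q_K²) = (198 - q_K)q_K - (12q_K + q_K²).
∂π_K/∂q_K = 186 - 4q_K = 0, so q_K = 93/2.

46.50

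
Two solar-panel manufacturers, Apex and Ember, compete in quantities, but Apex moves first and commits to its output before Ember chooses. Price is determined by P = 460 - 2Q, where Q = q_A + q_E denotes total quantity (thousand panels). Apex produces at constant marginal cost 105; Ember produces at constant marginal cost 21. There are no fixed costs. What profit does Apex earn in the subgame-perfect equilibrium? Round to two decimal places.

4590.06

The follower Ember best-responds to any q_A: π_E = (460 - 2Q)q_E - 21q_E.
Setting the follower's marginal profit to zero, 439 - 2q_A - 4q_E = 0, i.e. q_E = (439 - 2q_A)/4.
Apex substitutes q_E(q_A) into its own profit: π_A = q_A(460 - 2q_A - (439 - 2q_A)/2) - 105q_A = (481/2 - q_A)q_A - 105q_A.
Maximising: ∂π_A/∂q_A = 271/2 - 2q_A = 0, giving q_A = 271/4.
Then q_E = (439 - 2·(271/4))/4 = 607/8.
Price P = 460 - 2·(1149/8) = 691/4.
Apex's profit: (691/4 - 105)·(271/4) = 4590.0625.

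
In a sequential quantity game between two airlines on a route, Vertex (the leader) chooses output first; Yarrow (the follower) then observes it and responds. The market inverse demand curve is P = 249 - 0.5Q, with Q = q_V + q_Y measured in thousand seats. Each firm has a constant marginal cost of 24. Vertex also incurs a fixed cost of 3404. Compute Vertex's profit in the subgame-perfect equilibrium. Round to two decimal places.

Solve by backward induction. Given q_V, the follower Yarrow maximises π_Y = (249 - (1/2)q_V - (1/2)q_Y)q_Y - 24q_Y.
Follower FOC: 225 - (1/2)q_V - q_Y = 0, so q_Y(q_V) = (225 - (1/2)q_V).
The leader anticipates this reaction. Substituting into P = 249 - 0.5Q gives P = 273/2 - (1/4)q_V, so π_V = (273/2 - (1/4)q_V)q_V - 24q_V.
The leader's first-order condition 225/2 - (1/2)q_V = 0 yields q_V = 225.
Then q_Y = (225 - (1/2)·225) = 225/2.
Price P = 249 - (1/2)·(675/2) = 321/4.
Vertex's profit: (321/4 - 24)·225 - 3404 = 9252.2500.

9252.25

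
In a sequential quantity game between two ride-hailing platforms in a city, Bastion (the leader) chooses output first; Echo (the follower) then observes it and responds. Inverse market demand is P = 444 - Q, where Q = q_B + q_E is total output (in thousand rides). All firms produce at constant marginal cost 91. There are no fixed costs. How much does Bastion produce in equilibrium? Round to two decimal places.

176.50

The follower Echo best-responds to any q_B: π_E = (444 - Q)q_E - 91q_E.
Setting the follower's marginal profit to zero, 353 - q_B - 2q_E = 0, i.e. q_E = (353 - q_B)/2.
The leader anticipates this reaction. Substituting into P = 444 - Q gives P = 535/2 - (1/2)q_B, so π_B = (535/2 - (1/2)q_B)q_B - 91q_B.
Leader FOC: 353/2 - q_B = 0, so q_B = 353/2.
Then q_E = (353 - 353/2)/2 = 353/4.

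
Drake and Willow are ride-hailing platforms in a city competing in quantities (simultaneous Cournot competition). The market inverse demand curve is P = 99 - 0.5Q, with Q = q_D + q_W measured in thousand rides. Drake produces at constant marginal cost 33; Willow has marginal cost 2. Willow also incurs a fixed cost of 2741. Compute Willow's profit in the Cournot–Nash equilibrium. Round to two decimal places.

Drake's profit: π_D = (99 - 0.5Q)q_D - (33q_D). Setting ∂π_D/∂q_D = 0: 66 - q_D - (1/2)(q_W) = 0.
Willow's first-order condition: 97 - q_W - (1/2)(q_D) = 0.
Best responses: q_D = (66 - (1/2)q_W), q_W = (97 - (1/2)q_D).
Solving the pair: q_D = 70/3, q_W = 256/3.
Price P = 99 - (1/2)·(326/3) = 134/3.
Willow's profit: (134/3 - 2)·(256/3) - 2741 = 899.8889.

899.89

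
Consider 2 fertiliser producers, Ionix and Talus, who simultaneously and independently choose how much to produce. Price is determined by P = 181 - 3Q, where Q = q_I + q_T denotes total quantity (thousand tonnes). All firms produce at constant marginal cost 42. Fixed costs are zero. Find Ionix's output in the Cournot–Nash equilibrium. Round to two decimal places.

15.44

Each firm earns π_i = (181 - 3Q)q_i - 42q_i.
First-order condition (treating rivals' output as given): 139 - 6q_i - 3q_j = 0.
With identical firms every q_j equals q_i, so q_j = q_i and 139 = 9q_i, giving q_i = 139/9.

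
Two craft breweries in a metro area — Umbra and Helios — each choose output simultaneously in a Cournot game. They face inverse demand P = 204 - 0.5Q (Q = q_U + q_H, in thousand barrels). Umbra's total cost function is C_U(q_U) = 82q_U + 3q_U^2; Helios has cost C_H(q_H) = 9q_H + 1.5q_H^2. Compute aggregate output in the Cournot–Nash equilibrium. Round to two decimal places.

Umbra's profit: π_U = (204 - 0.5Q)q_U - (82q_U + 3q_U²). Setting ∂π_U/∂q_U = 0: 122 - 7q_U - (1/2)(q_H) = 0.
Helios's first-order condition: 195 - 4q_H - (1/2)(q_U) = 0.
So q_U = (122 - (1/2)q_H)/7 and q_H = (195 - (1/2)q_U)/4.
Solving the pair: q_U = 1562/111, q_H = 46.9910.
Total output Q = 1562/111 + 46.9910 = 61.0631.

61.06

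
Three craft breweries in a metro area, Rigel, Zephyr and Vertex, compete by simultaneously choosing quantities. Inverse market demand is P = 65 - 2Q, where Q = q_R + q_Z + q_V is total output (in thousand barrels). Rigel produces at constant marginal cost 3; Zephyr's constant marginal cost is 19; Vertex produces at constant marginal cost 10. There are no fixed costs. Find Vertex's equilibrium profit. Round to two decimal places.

101.53

Rigel's profit: π_R = (65 - 2Q)q_R - (3q_R). Setting ∂π_R/∂q_R = 0: 62 - 4q_R - 2(q_Z + q_V) = 0.
Zephyr's first-order condition: 46 - 4q_Z - 2(q_R + q_V) = 0.
Vertex's first-order condition: 55 - 4q_V - 2(q_R + q_Z) = 0.
Adding the 3 conditions: 163 − 4Q − 4Q = 0, i.e. Q = 163/8.
Back-substituting: q_R = (62 − 163/4)/2 = 85/8, q_Z = (46 − 163/4)/2 = 21/8, q_V = (55 − 163/4)/2 = 57/8.
Price P = 65 - 2·(163/8) = 97/4.
Vertex's profit: (97/4 - 10)·(57/8) = 101.5313.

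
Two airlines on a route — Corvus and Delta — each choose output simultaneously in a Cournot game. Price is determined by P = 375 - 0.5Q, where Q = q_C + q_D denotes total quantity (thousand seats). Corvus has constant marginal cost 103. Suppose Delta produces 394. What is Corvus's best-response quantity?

75

With the rival's output fixed at 394, Corvus's profit is π_C = (375 - (1/2)·394 - (1/2)q_C)q_C - (103q_C) = (178 - (1/2)q_C)q_C - (103q_C).
∂π_C/∂q_C = 75 - q_C = 0, so q_C = 75.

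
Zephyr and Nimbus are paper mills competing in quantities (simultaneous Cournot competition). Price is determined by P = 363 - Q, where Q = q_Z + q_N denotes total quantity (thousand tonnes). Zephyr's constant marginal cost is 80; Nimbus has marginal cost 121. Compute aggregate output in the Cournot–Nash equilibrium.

Zephyr's profit: π_Z = (363 - Q)q_Z - (80q_Z). Setting ∂π_Z/∂q_Z = 0: 283 - 2q_Z - (q_N) = 0.
Nimbus's profit: π_N = (363 - Q)q_N - (121q_N). Setting ∂π_N/∂q_N = 0: 242 - 2q_N - (q_Z) = 0.
Rearranging gives the reaction functions q_Z = (283 - q_N)/2 and q_N = (242 - q_Z)/2.
Substituting one into the other gives q_Z = 108 and q_N = 67.
Total output Q = 108 + 67 = 175.

175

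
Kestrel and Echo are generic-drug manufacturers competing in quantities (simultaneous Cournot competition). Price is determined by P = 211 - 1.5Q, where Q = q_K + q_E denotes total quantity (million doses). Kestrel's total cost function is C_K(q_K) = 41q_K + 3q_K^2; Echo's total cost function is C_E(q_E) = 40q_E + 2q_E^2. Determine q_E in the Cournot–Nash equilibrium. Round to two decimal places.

21.14

Kestrel's profit: π_K = (211 - 1.5Q)q_K - (41q_K + 3q_K²). Setting ∂π_K/∂q_K = 0: 170 - 9q_K - (3/2)(q_E) = 0.
Echo's profit: π_E = (211 - 1.5Q)q_E - (40q_E + 2q_E²). Setting ∂π_E/∂q_E = 0: 171 - 7q_E - (3/2)(q_K) = 0.
Rearranging gives the reaction functions q_K = (170 - (3/2)q_E)/9 and q_E = (171 - (3/2)q_K)/7.
Substituting one into the other gives q_K = 15.3663 and q_E = 1712/81.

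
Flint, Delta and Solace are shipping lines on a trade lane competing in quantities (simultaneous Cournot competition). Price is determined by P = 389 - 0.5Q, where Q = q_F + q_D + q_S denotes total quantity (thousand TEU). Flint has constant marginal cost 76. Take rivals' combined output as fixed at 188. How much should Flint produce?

With rivals' combined output fixed at 188, Flint's profit is π_F = (389 - (1/2)·188 - (1/2)q_F)q_F - (76q_F) = (295 - (1/2)q_F)q_F - (76q_F).
∂π_F/∂q_F = 219 - q_F = 0, so q_F = 219.

219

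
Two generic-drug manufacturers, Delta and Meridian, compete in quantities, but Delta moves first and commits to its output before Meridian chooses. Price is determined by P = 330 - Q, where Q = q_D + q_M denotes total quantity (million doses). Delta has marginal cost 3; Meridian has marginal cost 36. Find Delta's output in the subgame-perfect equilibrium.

The follower Meridian best-responds to any q_D: π_M = (330 - Q)q_M - 36q_M.
Setting the follower's marginal profit to zero, 294 - q_D - 2q_M = 0, i.e. q_M = (294 - q_D)/2.
The leader anticipates this reaction. Substituting into P = 330 - Q gives P = 183 - (1/2)q_D, so π_D = (183 - (1/2)q_D)q_D - 3q_D.
The leader's first-order condition 180 - q_D = 0 yields q_D = 180.
Then q_M = (294 - 180)/2 = 57.

180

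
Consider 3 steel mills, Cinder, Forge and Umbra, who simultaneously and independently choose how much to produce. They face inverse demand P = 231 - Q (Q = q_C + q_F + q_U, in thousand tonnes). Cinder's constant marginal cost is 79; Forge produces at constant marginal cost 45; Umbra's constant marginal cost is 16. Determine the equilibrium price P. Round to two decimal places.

Cinder's profit: π_C = (231 - Q)q_C - (79q_C). Setting ∂π_C/∂q_C = 0: 152 - 2q_C - (q_F + q_U) = 0.
Forge's first-order condition: 186 - 2q_F - (q_C + q_U) = 0.
Umbra's profit: π_U = (231 - Q)q_U - (16q_U). Setting ∂π_U/∂q_U = 0: 215 - 2q_U - (q_C + q_F) = 0.
Adding the 3 conditions: 553 − 2Q − 2Q = 0, i.e. Q = 553/4.
Back-substituting: q_C = (152 − 553/4) = 55/4, q_F = (186 − 553/4) = 191/4, q_U = (215 − 553/4) = 307/4.
Total output Q = 553/4, so price P = 231 - 553/4 = 371/4.

92.75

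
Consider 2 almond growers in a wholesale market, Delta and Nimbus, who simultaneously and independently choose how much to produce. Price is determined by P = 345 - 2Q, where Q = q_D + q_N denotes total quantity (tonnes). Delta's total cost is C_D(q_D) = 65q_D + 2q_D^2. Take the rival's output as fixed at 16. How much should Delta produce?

With the rival's output fixed at 16, Delta's profit is π_D = (345 - 2·16 - 2q_D)q_D - (65q_D + 2q_D²) = (313 - 2q_D)q_D - (65q_D + 2q_D²).
∂π_D/∂q_D = 248 - 8q_D = 0, so q_D = 31.

31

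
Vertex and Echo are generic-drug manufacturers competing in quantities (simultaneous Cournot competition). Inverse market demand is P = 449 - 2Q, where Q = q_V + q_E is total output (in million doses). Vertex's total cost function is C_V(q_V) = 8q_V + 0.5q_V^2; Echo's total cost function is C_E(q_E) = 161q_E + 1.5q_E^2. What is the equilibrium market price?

Vertex's profit: π_V = (449 - 2Q)q_V - (8q_V + (1/2)q_V²). Setting ∂π_V/∂q_V = 0: 441 - 5q_V - 2(q_E) = 0.
Echo's profit: π_E = (449 - 2Q)q_E - (161q_E + (3/2)q_E²). Setting ∂π_E/∂q_E = 0: 288 - 7q_E - 2(q_V) = 0.
Rearranging gives the reaction functions q_V = (441 - 2q_E)/5 and q_E = (288 - 2q_V)/7.
Solving the pair: q_V = 81, q_E = 18.
Total output Q = 99, so price P = 449 - 2·99 = 251.

251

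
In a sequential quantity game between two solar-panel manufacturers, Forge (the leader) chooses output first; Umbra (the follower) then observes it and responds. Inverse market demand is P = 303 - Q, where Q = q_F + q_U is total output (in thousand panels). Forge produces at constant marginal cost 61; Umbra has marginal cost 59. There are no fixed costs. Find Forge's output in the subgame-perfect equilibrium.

Solve by backward induction. Given q_F, the follower Umbra maximises π_U = (303 - q_F - q_U)q_U - 59q_U.
∂π_U/∂q_U = 244 - q_F - 2q_U = 0 gives the reaction function q_U = (244 - q_F)/2.
The leader anticipates this reaction. Substituting into P = 303 - Q gives P = 181 - (1/2)q_F, so π_F = (181 - (1/2)q_F)q_F - 61q_F.
Leader FOC: 120 - q_F = 0, so q_F = 120.
Then q_U = (244 - 120)/2 = 62.

120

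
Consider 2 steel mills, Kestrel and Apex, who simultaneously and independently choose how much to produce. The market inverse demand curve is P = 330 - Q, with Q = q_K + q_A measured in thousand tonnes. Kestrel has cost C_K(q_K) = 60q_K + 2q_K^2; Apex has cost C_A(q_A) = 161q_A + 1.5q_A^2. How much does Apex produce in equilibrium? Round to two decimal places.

25.66

Kestrel's profit: π_K = (330 - Q)q_K - (60q_K + 2q_K²). Setting ∂π_K/∂q_K = 0: 270 - 6q_K - (q_A) = 0.
Apex's profit: π_A = (330 - Q)q_A - (161q_A + (3/2)q_A²). Setting ∂π_A/∂q_A = 0: 169 - 5q_A - (q_K) = 0.
So q_K = (270 - q_A)/6 and q_A = (169 - q_K)/5.
Substituting one into the other gives q_K = 1181/29 and q_A = 744/29.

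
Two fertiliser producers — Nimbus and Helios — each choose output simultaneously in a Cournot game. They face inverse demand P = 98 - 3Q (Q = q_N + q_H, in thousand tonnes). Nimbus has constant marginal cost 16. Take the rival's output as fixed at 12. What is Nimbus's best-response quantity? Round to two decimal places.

With the rival's output fixed at 12, Nimbus's profit is π_N = (98 - 3·12 - 3q_N)q_N - (16q_N) = (62 - 3q_N)q_N - (16q_N).
∂π_N/∂q_N = 46 - 6q_N = 0, so q_N = 23/3.

7.67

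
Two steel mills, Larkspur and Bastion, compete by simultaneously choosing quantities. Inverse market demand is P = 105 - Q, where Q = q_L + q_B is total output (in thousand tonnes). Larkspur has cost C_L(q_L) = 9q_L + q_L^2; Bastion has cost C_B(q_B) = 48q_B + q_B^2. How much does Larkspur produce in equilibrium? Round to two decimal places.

21.80

Larkspur's profit: π_L = (105 - Q)q_L - (9q_L + q_L²). Setting ∂π_L/∂q_L = 0: 96 - 4q_L - (q_B) = 0.
Bastion's profit: π_B = (105 - Q)q_B - (48q_B + q_B²). Setting ∂π_B/∂q_B = 0: 57 - 4q_B - (q_L) = 0.
Rearranging gives the reaction functions q_L = (96 - q_B)/4 and q_B = (57 - q_L)/4.
Substituting one into the other gives q_L = 109/5 and q_B = 44/5.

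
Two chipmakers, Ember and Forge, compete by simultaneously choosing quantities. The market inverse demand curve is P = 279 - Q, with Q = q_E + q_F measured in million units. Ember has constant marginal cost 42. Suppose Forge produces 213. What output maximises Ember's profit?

12

With the rival's output fixed at 213, Ember's profit is π_E = (279 - 213 - q_E)q_E - (42q_E) = (66 - q_E)q_E - (42q_E).
∂π_E/∂q_E = 24 - 2q_E = 0, so q_E = 12.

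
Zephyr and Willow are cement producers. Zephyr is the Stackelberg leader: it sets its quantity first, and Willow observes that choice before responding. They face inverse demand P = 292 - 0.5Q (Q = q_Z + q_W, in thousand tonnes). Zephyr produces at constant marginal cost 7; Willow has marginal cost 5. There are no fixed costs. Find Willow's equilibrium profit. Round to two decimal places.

10585.13

Solve by backward induction. Given q_Z, the follower Willow maximises π_W = (292 - (1/2)q_Z - (1/2)q_W)q_W - 5q_W.
Setting the follower's marginal profit to zero, 287 - (1/2)q_Z - q_W = 0, i.e. q_W = (287 - (1/2)q_Z).
Zephyr substitutes q_W(q_Z) into its own profit: π_Z = q_Z(292 - (1/2)q_Z - (287 - (1/2)q_Z)/2) - 7q_Z = (297/2 - (1/4)q_Z)q_Z - 7q_Z.
Maximising: ∂π_Z/∂q_Z = 283/2 - (1/2)q_Z = 0, giving q_Z = 283.
Then q_W = (287 - (1/2)·283) = 291/2.
Price P = 292 - (1/2)·(857/2) = 311/4.
Willow's profit: (311/4 - 5)·(291/2) = 10585.1250.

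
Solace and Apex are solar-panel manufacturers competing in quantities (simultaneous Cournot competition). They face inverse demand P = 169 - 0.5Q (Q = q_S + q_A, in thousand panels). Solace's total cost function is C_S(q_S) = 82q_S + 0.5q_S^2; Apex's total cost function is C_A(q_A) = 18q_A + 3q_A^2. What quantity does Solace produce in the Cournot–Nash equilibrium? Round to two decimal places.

38.80

Solace's profit: π_S = (169 - 0.5Q)q_S - (82q_S + (1/2)q_S²). Setting ∂π_S/∂q_S = 0: 87 - 2q_S - (1/2)(q_A) = 0.
Apex's profit: π_A = (169 - 0.5Q)q_A - (18q_A + 3q_A²). Setting ∂π_A/∂q_A = 0: 151 - 7q_A - (1/2)(q_S) = 0.
Best responses: q_S = (87 - (1/2)q_A)/2, q_A = (151 - (1/2)q_S)/7.
Solving the pair: q_S = 194/5, q_A = 94/5.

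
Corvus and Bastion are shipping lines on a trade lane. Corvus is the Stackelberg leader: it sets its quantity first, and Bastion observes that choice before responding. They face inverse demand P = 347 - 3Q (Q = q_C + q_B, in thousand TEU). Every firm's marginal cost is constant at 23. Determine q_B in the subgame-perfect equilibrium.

The follower Bastion best-responds to any q_C: π_B = (347 - 3Q)q_B - 23q_B.
Setting the follower's marginal profit to zero, 324 - 3q_C - 6q_B = 0, i.e. q_B = (324 - 3q_C)/6.
Corvus substitutes q_B(q_C) into its own profit: π_C = q_C(347 - 3q_C - (324 - 3q_C)/2) - 23q_C = (185 - (3/2)q_C)q_C - 23q_C.
The leader's first-order condition 162 - 3q_C = 0 yields q_C = 54.
Then q_B = (324 - 3·54)/6 = 27.

27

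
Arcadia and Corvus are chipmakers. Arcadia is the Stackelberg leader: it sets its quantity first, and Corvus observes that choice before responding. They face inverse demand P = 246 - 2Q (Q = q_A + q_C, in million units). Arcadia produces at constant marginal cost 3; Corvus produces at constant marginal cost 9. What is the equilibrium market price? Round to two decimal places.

65.25

Solve by backward induction. Given q_A, the follower Corvus maximises π_C = (246 - 2q_A - 2q_C)q_C - 9q_C.
Setting the follower's marginal profit to zero, 237 - 2q_A - 4q_C = 0, i.e. q_C = (237 - 2q_A)/4.
The leader anticipates this reaction. Substituting into P = 246 - 2Q gives P = 255/2 - q_A, so π_A = (255/2 - q_A)q_A - 3q_A.
Leader FOC: 249/2 - 2q_A = 0, so q_A = 249/4.
Then q_C = (237 - 2·(249/4))/4 = 225/8.
Total output Q = 723/8, so price P = 246 - 2·(723/8) = 261/4.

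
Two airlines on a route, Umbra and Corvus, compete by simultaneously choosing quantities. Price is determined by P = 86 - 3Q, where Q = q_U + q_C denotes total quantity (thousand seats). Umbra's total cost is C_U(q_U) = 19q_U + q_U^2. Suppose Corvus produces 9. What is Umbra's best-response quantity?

5

With the rival's output fixed at 9, Umbra's profit is π_U = (86 - 3·9 - 3q_U)q_U - (19q_U + q_U²) = (59 - 3q_U)q_U - (19q_U + q_U²).
∂π_U/∂q_U = 40 - 8q_U = 0, so q_U = 5.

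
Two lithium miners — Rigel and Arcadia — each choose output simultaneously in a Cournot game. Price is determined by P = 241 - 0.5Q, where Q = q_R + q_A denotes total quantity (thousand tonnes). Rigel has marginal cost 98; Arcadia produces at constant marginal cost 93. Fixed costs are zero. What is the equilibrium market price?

Rigel's profit: π_R = (241 - 0.5Q)q_R - (98q_R). Setting ∂π_R/∂q_R = 0: 143 - q_R - (1/2)(q_A) = 0.
Arcadia's first-order condition: 148 - q_A - (1/2)(q_R) = 0.
So q_R = (143 - (1/2)q_A) and q_A = (148 - (1/2)q_R).
Substituting one into the other gives q_R = 92 and q_A = 102.
Total output Q = 194, so price P = 241 - (1/2)·194 = 144.

144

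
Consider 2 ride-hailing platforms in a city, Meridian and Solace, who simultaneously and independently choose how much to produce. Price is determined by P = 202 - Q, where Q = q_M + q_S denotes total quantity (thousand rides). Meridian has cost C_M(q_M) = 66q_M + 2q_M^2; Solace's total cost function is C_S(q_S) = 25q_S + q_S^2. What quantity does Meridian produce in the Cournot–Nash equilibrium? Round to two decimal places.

Meridian's profit: π_M = (202 - Q)q_M - (66q_M + 2q_M²). Setting ∂π_M/∂q_M = 0: 136 - 6q_M - (q_S) = 0.
Solace's first-order condition: 177 - 4q_S - (q_M) = 0.
Best responses: q_M = (136 - q_S)/6, q_S = (177 - q_M)/4.
Substituting one into the other gives q_M = 367/23 and q_S = 926/23.

15.96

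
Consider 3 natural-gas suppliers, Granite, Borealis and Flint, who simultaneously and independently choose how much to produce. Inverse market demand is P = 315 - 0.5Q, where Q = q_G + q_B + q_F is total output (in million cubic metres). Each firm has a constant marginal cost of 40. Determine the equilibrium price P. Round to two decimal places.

Each firm earns π_i = (315 - 0.5Q)q_i - 40q_i.
First-order condition (treating rivals' output as given): 275 - q_i - (1/2)·Σ_{j≠i} q_j = 0.
With identical firms every q_j equals q_i, so Σ_{j≠i} q_j = 2q_i and 275 = 2q_i, giving q_i = 275/2.
Total output Q = 825/2, so price P = 315 - (1/2)·(825/2) = 435/4.

108.75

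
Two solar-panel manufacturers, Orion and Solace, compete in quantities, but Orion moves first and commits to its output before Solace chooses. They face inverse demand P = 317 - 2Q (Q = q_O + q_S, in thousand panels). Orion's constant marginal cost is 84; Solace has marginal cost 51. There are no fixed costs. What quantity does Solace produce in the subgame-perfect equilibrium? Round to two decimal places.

The follower Solace best-responds to any q_O: π_S = (317 - 2Q)q_S - 51q_S.
Follower FOC: 266 - 2q_O - 4q_S = 0, so q_S(q_O) = (266 - 2q_O)/4.
Orion substitutes q_S(q_O) into its own profit: π_O = q_O(317 - 2q_O - (266 - 2q_O)/2) - 84q_O = (184 - q_O)q_O - 84q_O.
The leader's first-order condition 100 - 2q_O = 0 yields q_O = 50.
Then q_S = (266 - 2·50)/4 = 83/2.

41.50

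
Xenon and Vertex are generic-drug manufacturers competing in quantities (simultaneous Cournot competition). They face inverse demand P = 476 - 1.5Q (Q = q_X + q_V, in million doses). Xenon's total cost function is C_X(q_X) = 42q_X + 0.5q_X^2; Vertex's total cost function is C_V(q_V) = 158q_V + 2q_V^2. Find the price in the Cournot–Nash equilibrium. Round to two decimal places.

290.64

Xenon's profit: π_X = (476 - 1.5Q)q_X - (42q_X + (1/2)q_X²). Setting ∂π_X/∂q_X = 0: 434 - 4q_X - (3/2)(q_V) = 0.
Vertex's profit: π_V = (476 - 1.5Q)q_V - (158q_V + 2q_V²). Setting ∂π_V/∂q_V = 0: 318 - 7q_V - (3/2)(q_X) = 0.
So q_X = (434 - (3/2)q_V)/4 and q_V = (318 - (3/2)q_X)/7.
Substituting one into the other gives q_X = 99.4563 and q_V = 24.1165.
Total output Q = 123.5728, so price P = 476 - (3/2)·123.5728 = 290.6408.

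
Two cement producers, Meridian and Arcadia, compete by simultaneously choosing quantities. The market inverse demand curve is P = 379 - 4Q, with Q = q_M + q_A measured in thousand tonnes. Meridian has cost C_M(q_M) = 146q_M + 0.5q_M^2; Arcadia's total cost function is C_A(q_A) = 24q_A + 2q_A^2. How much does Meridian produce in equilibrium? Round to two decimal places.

Meridian's profit: π_M = (379 - 4Q)q_M - (146q_M + (1/2)q_M²). Setting ∂π_M/∂q_M = 0: 233 - 9q_M - 4(q_A) = 0.
Arcadia's profit: π_A = (379 - 4Q)q_A - (24q_A + 2q_A²). Setting ∂π_A/∂q_A = 0: 355 - 12q_A - 4(q_M) = 0.
So q_M = (233 - 4q_A)/9 and q_A = (355 - 4q_M)/12.
Substituting one into the other gives q_M = 344/23 and q_A = 24.5978.

14.96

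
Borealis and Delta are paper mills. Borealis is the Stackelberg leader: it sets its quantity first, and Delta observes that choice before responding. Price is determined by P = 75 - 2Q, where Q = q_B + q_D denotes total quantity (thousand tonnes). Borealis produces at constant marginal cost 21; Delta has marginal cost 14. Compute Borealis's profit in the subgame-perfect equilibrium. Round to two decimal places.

Solve by backward induction. Given q_B, the follower Delta maximises π_D = (75 - 2q_B - 2q_D)q_D - 14q_D.
Setting the follower's marginal profit to zero, 61 - 2q_B - 4q_D = 0, i.e. q_D = (61 - 2q_B)/4.
Borealis substitutes q_D(q_B) into its own profit: π_B = q_B(75 - 2q_B - (61 - 2q_B)/2) - 21q_B = (89/2 - q_B)q_B - 21q_B.
Maximising: ∂π_B/∂q_B = 47/2 - 2q_B = 0, giving q_B = 47/4.
Then q_D = (61 - 2·(47/4))/4 = 75/8.
Price P = 75 - 2·(169/8) = 131/4.
Borealis's profit: (131/4 - 21)·(47/4) = 138.0625.

138.06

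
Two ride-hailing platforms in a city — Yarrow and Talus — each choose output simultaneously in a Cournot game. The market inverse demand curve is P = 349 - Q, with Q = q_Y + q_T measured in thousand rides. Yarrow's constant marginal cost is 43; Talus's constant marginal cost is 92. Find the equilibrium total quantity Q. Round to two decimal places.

187.67

Yarrow's profit: π_Y = (349 - Q)q_Y - (43q_Y). Setting ∂π_Y/∂q_Y = 0: 306 - 2q_Y - (q_T) = 0.
Talus's first-order condition: 257 - 2q_T - (q_Y) = 0.
Best responses: q_Y = (306 - q_T)/2, q_T = (257 - q_Y)/2.
Solving the pair: q_Y = 355/3, q_T = 208/3.
Total output Q = 355/3 + 208/3 = 563/3.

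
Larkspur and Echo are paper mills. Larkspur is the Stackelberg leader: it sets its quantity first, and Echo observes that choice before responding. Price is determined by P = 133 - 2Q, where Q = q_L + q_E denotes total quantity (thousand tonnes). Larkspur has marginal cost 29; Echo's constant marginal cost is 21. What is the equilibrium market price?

53

Solve by backward induction. Given q_L, the follower Echo maximises π_E = (133 - 2q_L - 2q_E)q_E - 21q_E.
Setting the follower's marginal profit to zero, 112 - 2q_L - 4q_E = 0, i.e. q_E = (112 - 2q_L)/4.
Larkspur substitutes q_E(q_L) into its own profit: π_L = q_L(133 - 2q_L - (112 - 2q_L)/2) - 29q_L = (77 - q_L)q_L - 29q_L.
The leader's first-order condition 48 - 2q_L = 0 yields q_L = 24.
Then q_E = (112 - 2·24)/4 = 16.
Total output Q = 40, so price P = 133 - 2·40 = 53.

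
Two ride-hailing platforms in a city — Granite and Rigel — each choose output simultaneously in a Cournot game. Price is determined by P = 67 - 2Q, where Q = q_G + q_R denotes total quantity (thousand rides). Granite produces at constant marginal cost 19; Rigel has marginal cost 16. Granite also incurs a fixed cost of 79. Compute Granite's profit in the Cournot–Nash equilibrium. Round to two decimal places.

Granite's profit: π_G = (67 - 2Q)q_G - (19q_G). Setting ∂π_G/∂q_G = 0: 48 - 4q_G - 2(q_R) = 0.
Rigel's first-order condition: 51 - 4q_R - 2(q_G) = 0.
Best responses: q_G = (48 - 2q_R)/4, q_R = (51 - 2q_G)/4.
Substituting one into the other gives q_G = 15/2 and q_R = 9.
Price P = 67 - 2·(33/2) = 34.
Granite's profit: (34 - 19)·(15/2) - 79 = 67/2.

33.50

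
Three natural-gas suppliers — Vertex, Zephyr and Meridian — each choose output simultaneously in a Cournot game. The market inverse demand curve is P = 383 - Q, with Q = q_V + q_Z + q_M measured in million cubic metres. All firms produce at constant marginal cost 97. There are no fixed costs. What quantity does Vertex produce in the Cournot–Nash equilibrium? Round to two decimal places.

A representative firm's profit is π_i = q_i(383 - Q) - 97q_i.
First-order condition (treating rivals' output as given): 286 - 2q_i - Σ_{j≠i} q_j = 0.
By symmetry each firm produces the same amount; substituting Σ_{j≠i} q_j = 2q_i yields q_i = 286/4 = 143/2.

71.50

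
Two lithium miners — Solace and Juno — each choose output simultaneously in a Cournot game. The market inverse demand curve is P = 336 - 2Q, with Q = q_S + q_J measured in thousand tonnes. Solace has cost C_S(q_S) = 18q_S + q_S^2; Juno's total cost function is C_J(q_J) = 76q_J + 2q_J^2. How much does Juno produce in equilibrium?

Solace's profit: π_S = (336 - 2Q)q_S - (18q_S + q_S²). Setting ∂π_S/∂q_S = 0: 318 - 6q_S - 2(q_J) = 0.
Juno's profit: π_J = (336 - 2Q)q_J - (76q_J + 2q_J²). Setting ∂π_J/∂q_J = 0: 260 - 8q_J - 2(q_S) = 0.
Best responses: q_S = (318 - 2q_J)/6, q_J = (260 - 2q_S)/8.
Substituting one into the other gives q_S = 46 and q_J = 21.

21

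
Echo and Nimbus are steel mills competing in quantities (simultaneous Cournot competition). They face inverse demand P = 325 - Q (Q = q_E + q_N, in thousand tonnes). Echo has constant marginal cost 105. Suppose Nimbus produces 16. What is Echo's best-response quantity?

102

With the rival's output fixed at 16, Echo's profit is π_E = (325 - 16 - q_E)q_E - (105q_E) = (309 - q_E)q_E - (105q_E).
∂π_E/∂q_E = 204 - 2q_E = 0, so q_E = 102.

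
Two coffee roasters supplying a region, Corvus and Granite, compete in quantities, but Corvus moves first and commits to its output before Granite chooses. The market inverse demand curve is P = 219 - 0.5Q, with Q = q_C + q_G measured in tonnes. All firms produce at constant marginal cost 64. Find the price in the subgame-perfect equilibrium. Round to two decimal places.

Solve by backward induction. Given q_C, the follower Granite maximises π_G = (219 - (1/2)q_C - (1/2)q_G)q_G - 64q_G.
Follower FOC: 155 - (1/2)q_C - q_G = 0, so q_G(q_C) = (155 - (1/2)q_C).
The leader anticipates this reaction. Substituting into P = 219 - 0.5Q gives P = 283/2 - (1/4)q_C, so π_C = (283/2 - (1/4)q_C)q_C - 64q_C.
Maximising: ∂π_C/∂q_C = 155/2 - (1/2)q_C = 0, giving q_C = 155.
Then q_G = (155 - (1/2)·155) = 155/2.
Total output Q = 465/2, so price P = 219 - (1/2)·(465/2) = 411/4.

102.75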